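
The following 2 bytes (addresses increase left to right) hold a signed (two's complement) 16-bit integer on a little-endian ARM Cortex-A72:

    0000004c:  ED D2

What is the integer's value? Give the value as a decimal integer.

-11539

Little-endian: lowest address holds the least-significant byte.
Reassemble most-significant byte first: D2 ED → 0xD2ED.
Top bit is set, so as a signed 16-bit value this is 0xD2ED − 2^16 = -11539.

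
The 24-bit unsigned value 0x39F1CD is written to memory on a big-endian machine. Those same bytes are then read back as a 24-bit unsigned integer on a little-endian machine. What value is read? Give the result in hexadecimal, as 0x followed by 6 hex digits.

0xCDF139

Stored big-endian, the bytes at ascending addresses are 39 F1 CD.
Read back as little-endian, the first byte is least significant, giving 0xCDF139.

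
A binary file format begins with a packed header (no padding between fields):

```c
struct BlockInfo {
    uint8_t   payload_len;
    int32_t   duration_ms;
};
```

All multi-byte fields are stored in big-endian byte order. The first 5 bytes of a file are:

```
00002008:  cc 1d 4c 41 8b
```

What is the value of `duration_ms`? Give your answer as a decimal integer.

491536779

`duration_ms` follows `payload_len` (1 byte), so it starts at byte offset 1 and occupies 4 bytes.
Bytes at offsets 1..4: 1D 4C 41 8B.
In big-endian order the high byte comes first in memory.
The bytes are already most-significant first: 0x1D4C418B.
0x1D4C418B = 491536779.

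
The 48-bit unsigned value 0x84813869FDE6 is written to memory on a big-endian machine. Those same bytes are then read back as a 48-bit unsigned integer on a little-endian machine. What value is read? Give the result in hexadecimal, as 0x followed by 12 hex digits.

0xE6FD69388184

Stored big-endian, the bytes at ascending addresses are 84 81 38 69 FD E6.
Read back as little-endian, the first byte is least significant, giving 0xE6FD69388184.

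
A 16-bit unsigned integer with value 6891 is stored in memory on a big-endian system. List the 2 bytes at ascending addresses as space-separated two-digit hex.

6891 in hexadecimal, padded to 16 bits, is 0x1AEB.
Split into bytes (most-significant first): 1A EB.
In big-endian order the high byte comes first in memory.
So the memory order matches the most-significant-first order: 1A EB.

1A EB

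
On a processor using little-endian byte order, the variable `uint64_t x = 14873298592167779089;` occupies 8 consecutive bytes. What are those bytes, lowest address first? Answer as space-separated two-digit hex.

11 5B 7A 78 44 92 68 CE

14873298592167779089 in hexadecimal, padded to 64 bits, is 0xCE689244787A5B11.
Split into bytes (most-significant first): CE 68 92 44 78 7A 5B 11.
In little-endian order the low byte comes first in memory.
So at ascending addresses the bytes are 11 5B 7A 78 44 92 68 CE.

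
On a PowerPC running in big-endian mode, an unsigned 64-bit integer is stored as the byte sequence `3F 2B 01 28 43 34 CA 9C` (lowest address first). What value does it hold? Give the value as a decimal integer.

Big-endian stores the most-significant byte at the lowest address.
The bytes are already most-significant first: 0x3F2B01284334CA9C.
0x3F2B01284334CA9C = 4551733120825871004.

4551733120825871004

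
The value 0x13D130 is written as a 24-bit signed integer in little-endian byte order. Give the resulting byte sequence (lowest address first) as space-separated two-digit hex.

Split into bytes (most-significant first): 13 D1 30.
Little-endian: lowest address holds the least-significant byte.
So at ascending addresses the bytes are 30 D1 13.

30 D1 13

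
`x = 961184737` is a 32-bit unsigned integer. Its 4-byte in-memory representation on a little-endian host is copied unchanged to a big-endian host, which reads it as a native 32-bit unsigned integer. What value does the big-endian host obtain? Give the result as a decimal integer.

3783477817

961184737 in 32-bit hexadecimal is 0x394A83E1.
Stored little-endian, the bytes at ascending addresses are E1 83 4A 39.
Read back as big-endian, the last byte is least significant, giving 0xE1834A39.
0xE1834A39 = 3783477817.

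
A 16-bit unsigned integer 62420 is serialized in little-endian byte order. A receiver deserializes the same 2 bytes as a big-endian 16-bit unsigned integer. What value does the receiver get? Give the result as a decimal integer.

62420 in 16-bit hexadecimal is 0xF3D4.
Stored little-endian, the bytes at ascending addresses are D4 F3.
Read back as big-endian, the last byte is least significant, giving 0xD4F3.
0xD4F3 = 54515.

54515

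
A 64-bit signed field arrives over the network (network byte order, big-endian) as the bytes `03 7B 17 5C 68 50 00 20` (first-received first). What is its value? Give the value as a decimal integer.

In big-endian order the high byte comes first in memory.
The bytes are already most-significant first: 0x037B175C68500020.
0x037B175C68500020 = 250819889903697952.

250819889903697952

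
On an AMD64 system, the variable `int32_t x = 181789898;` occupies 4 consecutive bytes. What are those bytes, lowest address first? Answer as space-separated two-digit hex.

181789898 in hexadecimal, padded to 32 bits, is 0x0AD5E4CA.
Split into bytes (most-significant first): 0A D5 E4 CA.
In little-endian order the low byte comes first in memory.
So at ascending addresses the bytes are CA E4 D5 0A.

CA E4 D5 0A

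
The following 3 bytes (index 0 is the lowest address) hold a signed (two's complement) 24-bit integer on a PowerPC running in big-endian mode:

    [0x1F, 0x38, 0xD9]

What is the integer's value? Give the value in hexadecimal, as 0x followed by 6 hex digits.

In big-endian order the high byte comes first in memory.
The bytes are already most-significant first: 0x1F38D9.

0x1F38D9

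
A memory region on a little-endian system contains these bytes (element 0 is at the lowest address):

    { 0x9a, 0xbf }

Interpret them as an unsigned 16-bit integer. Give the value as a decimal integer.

49050

Little-endian stores the least-significant byte at the lowest address.
Reassemble most-significant byte first: BF 9A → 0xBF9A.
0xBF9A = 49050.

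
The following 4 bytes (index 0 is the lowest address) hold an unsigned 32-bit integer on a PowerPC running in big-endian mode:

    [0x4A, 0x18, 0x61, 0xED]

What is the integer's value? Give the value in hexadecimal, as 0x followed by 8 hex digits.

0x4A1861ED

Big-endian stores the most-significant byte at the lowest address.
The bytes are already most-significant first: 0x4A1861ED.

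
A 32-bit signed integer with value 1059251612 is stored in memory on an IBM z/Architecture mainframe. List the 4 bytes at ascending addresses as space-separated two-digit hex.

1059251612 in hexadecimal, padded to 32 bits, is 0x3F22E59C.
Split into bytes (most-significant first): 3F 22 E5 9C.
Big-endian stores the most-significant byte at the lowest address.
So the memory order matches the most-significant-first order: 3F 22 E5 9C.

3F 22 E5 9C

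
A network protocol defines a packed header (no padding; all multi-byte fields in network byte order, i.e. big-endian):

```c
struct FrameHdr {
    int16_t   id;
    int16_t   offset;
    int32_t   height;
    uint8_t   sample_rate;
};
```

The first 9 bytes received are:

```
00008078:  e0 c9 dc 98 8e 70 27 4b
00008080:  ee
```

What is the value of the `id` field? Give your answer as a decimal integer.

`id` is the first field, at byte offset 0, occupying 2 bytes.
Bytes at offsets 0..1: E0 C9.
Big-endian stores the most-significant byte at the lowest address.
The bytes are already most-significant first: 0xE0C9.
Top bit is set, so as a signed 16-bit value this is 0xE0C9 − 2^16 = -7991.

-7991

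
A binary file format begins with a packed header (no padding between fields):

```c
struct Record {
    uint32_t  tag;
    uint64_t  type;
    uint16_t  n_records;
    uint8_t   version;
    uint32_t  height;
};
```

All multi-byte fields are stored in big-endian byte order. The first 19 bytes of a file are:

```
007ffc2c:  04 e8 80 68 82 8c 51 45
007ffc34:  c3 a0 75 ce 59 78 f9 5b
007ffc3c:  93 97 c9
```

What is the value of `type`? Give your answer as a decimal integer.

`type` follows `tag` (4 bytes), so it starts at byte offset 4 and occupies 8 bytes.
Bytes at offsets 4..11: 82 8C 51 45 C3 A0 75 CE.
Big-endian stores the most-significant byte at the lowest address.
The bytes are already most-significant first: 0x828C5145C3A075CE.
0x828C5145C3A075CE = 9406983081746789838.

9406983081746789838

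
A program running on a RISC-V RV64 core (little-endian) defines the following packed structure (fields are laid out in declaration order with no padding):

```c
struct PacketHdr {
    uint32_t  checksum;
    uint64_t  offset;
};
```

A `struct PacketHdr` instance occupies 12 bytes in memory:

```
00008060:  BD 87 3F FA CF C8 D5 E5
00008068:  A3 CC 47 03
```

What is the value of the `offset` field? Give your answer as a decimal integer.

`offset` follows `checksum` (4 bytes), so it starts at byte offset 4 and occupies 8 bytes.
Bytes at offsets 4..11: CF C8 D5 E5 A3 CC 47 03.
Little-endian stores the least-significant byte at the lowest address.
Reassemble most-significant byte first: 03 47 CC A3 E5 D5 C8 CF → 0x0347CCA3E5D5C8CF.
0x0347CCA3E5D5C8CF = 236382509767968975.

236382509767968975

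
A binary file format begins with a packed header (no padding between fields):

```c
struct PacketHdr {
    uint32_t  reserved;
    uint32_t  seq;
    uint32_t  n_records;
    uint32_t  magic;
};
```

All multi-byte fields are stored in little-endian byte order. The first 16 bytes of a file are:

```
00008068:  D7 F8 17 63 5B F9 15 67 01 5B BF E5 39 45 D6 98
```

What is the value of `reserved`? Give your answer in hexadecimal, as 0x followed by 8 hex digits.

`reserved` is the first field, at byte offset 0, occupying 4 bytes.
Bytes at offsets 0..3: D7 F8 17 63.
In little-endian order the low byte comes first in memory.
Reassemble most-significant byte first: 63 17 F8 D7 → 0x6317F8D7.

0x6317F8D7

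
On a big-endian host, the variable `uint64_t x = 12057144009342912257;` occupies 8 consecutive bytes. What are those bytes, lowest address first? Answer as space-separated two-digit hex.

12057144009342912257 in hexadecimal, padded to 64 bits, is 0xA7539498529D0701.
Split into bytes (most-significant first): A7 53 94 98 52 9D 07 01.
Big-endian: lowest address holds the most-significant byte.
So the memory order matches the most-significant-first order: A7 53 94 98 52 9D 07 01.

A7 53 94 98 52 9D 07 01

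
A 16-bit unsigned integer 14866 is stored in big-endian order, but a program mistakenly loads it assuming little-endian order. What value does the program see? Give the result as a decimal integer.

4666

14866 in 16-bit hexadecimal is 0x3A12.
Stored big-endian, the bytes at ascending addresses are 3A 12.
Read back as little-endian, the first byte is least significant, giving 0x123A.
0x123A = 4666.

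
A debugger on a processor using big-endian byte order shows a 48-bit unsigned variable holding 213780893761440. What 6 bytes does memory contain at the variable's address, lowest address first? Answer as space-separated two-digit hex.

213780893761440 in hexadecimal, padded to 48 bits, is 0xC26EBE3B7FA0.
Split into bytes (most-significant first): C2 6E BE 3B 7F A0.
Big-endian: lowest address holds the most-significant byte.
So the memory order matches the most-significant-first order: C2 6E BE 3B 7F A0.

C2 6E BE 3B 7F A0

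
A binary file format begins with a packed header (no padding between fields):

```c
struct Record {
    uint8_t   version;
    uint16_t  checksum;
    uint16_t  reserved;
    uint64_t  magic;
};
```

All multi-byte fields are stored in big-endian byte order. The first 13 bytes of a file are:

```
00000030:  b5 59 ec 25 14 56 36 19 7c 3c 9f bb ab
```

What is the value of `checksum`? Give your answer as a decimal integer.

`checksum` follows `version` (1 byte), so it starts at byte offset 1 and occupies 2 bytes.
Bytes at offsets 1..2: 59 EC.
Big-endian stores the most-significant byte at the lowest address.
The bytes are already most-significant first: 0x59EC.
0x59EC = 23020.

23020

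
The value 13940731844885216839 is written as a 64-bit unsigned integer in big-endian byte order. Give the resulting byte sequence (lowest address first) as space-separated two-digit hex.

13940731844885216839 in hexadecimal, padded to 64 bits, is 0xC1776DC0735BFE47.
Split into bytes (most-significant first): C1 77 6D C0 73 5B FE 47.
Big-endian: lowest address holds the most-significant byte.
So the memory order matches the most-significant-first order: C1 77 6D C0 73 5B FE 47.

C1 77 6D C0 73 5B FE 47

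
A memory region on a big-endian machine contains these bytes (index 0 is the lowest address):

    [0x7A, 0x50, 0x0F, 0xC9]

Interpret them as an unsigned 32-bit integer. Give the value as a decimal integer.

Big-endian stores the most-significant byte at the lowest address.
The bytes are already most-significant first: 0x7A500FC9.
0x7A500FC9 = 2052067273.

2052067273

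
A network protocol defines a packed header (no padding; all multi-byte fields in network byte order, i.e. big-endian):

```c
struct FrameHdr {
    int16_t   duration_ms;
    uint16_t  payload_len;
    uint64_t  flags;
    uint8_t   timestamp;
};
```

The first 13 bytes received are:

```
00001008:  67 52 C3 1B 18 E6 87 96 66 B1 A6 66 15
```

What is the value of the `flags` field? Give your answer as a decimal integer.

1794270581591484006

`flags` follows `duration_ms` (2 B), `payload_len` (2 B), so it starts at offset 2 + 2 = 4 and occupies 8 bytes.
Bytes at offsets 4..11: 18 E6 87 96 66 B1 A6 66.
Big-endian: lowest address holds the most-significant byte.
The bytes are already most-significant first: 0x18E6879666B1A666.
0x18E6879666B1A666 = 1794270581591484006.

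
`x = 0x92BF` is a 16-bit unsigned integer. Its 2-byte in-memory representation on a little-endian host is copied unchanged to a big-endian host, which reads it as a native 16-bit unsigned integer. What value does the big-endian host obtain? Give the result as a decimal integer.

Stored little-endian, the bytes at ascending addresses are BF 92.
Read back as big-endian, the last byte is least significant, giving 0xBF92.
0xBF92 = 49042.

49042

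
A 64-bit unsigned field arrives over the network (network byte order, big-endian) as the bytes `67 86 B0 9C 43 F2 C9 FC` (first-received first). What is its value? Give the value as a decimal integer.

Big-endian: lowest address holds the most-significant byte.
The bytes are already most-significant first: 0x6786B09C43F2C9FC.
0x6786B09C43F2C9FC = 7459844017987176956.

7459844017987176956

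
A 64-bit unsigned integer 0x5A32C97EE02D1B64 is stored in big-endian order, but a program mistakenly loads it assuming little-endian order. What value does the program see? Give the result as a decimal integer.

7213409670387020378

Stored big-endian, the bytes at ascending addresses are 5A 32 C9 7E E0 2D 1B 64.
Read back as little-endian, the first byte is least significant, giving 0x641B2DE07EC9325A.
0x641B2DE07EC9325A = 7213409670387020378.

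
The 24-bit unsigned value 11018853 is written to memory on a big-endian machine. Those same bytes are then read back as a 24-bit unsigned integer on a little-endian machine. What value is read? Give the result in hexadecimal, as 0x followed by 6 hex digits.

0x6522A8

11018853 in 24-bit hexadecimal is 0xA82265.
Stored big-endian, the bytes at ascending addresses are A8 22 65.
Read back as little-endian, the first byte is least significant, giving 0x6522A8.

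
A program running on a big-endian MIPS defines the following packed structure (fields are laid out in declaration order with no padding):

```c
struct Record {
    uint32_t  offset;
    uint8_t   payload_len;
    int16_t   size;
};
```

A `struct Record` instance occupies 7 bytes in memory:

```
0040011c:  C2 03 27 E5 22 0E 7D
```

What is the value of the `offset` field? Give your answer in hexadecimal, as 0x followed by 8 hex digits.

0xC20327E5

`offset` is the first field, at byte offset 0, occupying 4 bytes.
Bytes at offsets 0..3: C2 03 27 E5.
In big-endian order the high byte comes first in memory.
The bytes are already most-significant first: 0xC20327E5.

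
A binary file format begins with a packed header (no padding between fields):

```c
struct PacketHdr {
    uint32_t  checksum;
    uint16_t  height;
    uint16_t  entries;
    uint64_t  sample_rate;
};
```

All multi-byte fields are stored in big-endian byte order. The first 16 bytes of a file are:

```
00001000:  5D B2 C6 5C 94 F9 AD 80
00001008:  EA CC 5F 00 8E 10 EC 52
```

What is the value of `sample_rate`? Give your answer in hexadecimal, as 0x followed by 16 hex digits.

`sample_rate` follows `checksum` (4 B), `height` (2 B), `entries` (2 B), so it starts at offset 4 + 2 + 2 = 8 and occupies 8 bytes.
Bytes at offsets 8..15: EA CC 5F 00 8E 10 EC 52.
In big-endian order the high byte comes first in memory.
The bytes are already most-significant first: 0xEACC5F008E10EC52.

0xEACC5F008E10EC52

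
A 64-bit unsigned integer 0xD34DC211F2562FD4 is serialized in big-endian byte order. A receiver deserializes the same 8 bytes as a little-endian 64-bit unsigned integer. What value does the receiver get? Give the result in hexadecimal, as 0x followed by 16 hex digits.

0xD42F56F211C24DD3

Stored big-endian, the bytes at ascending addresses are D3 4D C2 11 F2 56 2F D4.
Read back as little-endian, the first byte is least significant, giving 0xD42F56F211C24DD3.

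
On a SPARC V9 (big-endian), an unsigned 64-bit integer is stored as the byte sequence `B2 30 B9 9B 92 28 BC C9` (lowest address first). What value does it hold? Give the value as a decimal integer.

12839966615456496841

In big-endian order the high byte comes first in memory.
The bytes are already most-significant first: 0xB230B99B9228BCC9.
0xB230B99B9228BCC9 = 12839966615456496841.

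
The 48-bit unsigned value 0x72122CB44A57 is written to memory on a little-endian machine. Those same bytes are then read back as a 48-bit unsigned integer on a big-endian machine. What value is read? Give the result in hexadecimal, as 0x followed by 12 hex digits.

Stored little-endian, the bytes at ascending addresses are 57 4A B4 2C 12 72.
Read back as big-endian, the last byte is least significant, giving 0x574AB42C1272.

0x574AB42C1272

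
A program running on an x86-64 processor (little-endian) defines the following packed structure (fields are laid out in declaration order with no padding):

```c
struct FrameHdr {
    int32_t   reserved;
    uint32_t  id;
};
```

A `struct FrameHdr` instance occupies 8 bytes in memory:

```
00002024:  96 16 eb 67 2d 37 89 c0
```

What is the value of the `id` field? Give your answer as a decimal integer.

`id` follows `reserved` (4 bytes), so it starts at byte offset 4 and occupies 4 bytes.
Bytes at offsets 4..7: 2D 37 89 C0.
Little-endian stores the least-significant byte at the lowest address.
Reassemble most-significant byte first: C0 89 37 2D → 0xC089372D.
0xC089372D = 3230218029.

3230218029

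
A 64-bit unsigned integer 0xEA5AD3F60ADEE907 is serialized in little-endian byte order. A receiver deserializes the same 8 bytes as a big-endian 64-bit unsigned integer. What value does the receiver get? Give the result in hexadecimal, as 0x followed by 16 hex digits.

0x07E9DE0AF6D35AEA

Stored little-endian, the bytes at ascending addresses are 07 E9 DE 0A F6 D3 5A EA.
Read back as big-endian, the last byte is least significant, giving 0x07E9DE0AF6D35AEA.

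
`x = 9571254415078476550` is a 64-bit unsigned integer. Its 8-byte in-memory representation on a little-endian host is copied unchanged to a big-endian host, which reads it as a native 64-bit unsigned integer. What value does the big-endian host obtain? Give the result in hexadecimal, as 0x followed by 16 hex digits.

0x064BA4092EEDD384

9571254415078476550 in 64-bit hexadecimal is 0x84D3ED2E09A44B06.
Stored little-endian, the bytes at ascending addresses are 06 4B A4 09 2E ED D3 84.
Read back as big-endian, the last byte is least significant, giving 0x064BA4092EEDD384.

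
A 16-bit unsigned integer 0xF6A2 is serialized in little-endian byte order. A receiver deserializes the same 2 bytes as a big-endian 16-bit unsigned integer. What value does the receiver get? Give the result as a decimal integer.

Stored little-endian, the bytes at ascending addresses are A2 F6.
Read back as big-endian, the last byte is least significant, giving 0xA2F6.
0xA2F6 = 41718.

41718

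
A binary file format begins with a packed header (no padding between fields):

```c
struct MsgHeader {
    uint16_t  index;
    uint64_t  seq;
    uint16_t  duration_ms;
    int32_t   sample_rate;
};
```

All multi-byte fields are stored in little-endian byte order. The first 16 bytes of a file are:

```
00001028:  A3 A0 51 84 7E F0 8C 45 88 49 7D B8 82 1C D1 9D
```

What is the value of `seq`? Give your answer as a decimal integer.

`seq` follows `index` (2 bytes), so it starts at byte offset 2 and occupies 8 bytes.
Bytes at offsets 2..9: 51 84 7E F0 8C 45 88 49.
Little-endian stores the least-significant byte at the lowest address.
Reassemble most-significant byte first: 49 88 45 8C F0 7E 84 51 → 0x4988458CF07E8451.
0x4988458CF07E8451 = 5298561433233949777.

5298561433233949777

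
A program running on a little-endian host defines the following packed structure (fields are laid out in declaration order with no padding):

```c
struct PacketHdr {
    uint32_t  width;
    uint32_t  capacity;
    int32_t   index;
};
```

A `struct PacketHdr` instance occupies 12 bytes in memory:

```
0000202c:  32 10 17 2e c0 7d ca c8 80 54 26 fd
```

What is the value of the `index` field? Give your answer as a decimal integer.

`index` follows `width` (4 B), `capacity` (4 B), so it starts at offset 4 + 4 = 8 and occupies 4 bytes.
Bytes at offsets 8..11: 80 54 26 FD.
Little-endian stores the least-significant byte at the lowest address.
Reassemble most-significant byte first: FD 26 54 80 → 0xFD265480.
Top bit is set, so as a signed 32-bit value this is 0xFD265480 − 2^32 = -47819648.

-47819648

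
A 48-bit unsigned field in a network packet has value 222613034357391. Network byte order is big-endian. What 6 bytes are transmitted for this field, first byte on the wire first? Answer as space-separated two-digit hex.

CA 77 22 D5 D2 8F

222613034357391 in hexadecimal, padded to 48 bits, is 0xCA7722D5D28F.
Split into bytes (most-significant first): CA 77 22 D5 D2 8F.
In big-endian order the high byte comes first in memory.
So the memory order matches the most-significant-first order: CA 77 22 D5 D2 8F.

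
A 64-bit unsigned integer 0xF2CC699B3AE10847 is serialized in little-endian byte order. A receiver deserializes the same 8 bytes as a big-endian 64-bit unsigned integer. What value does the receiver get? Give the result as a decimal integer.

Stored little-endian, the bytes at ascending addresses are 47 08 E1 3A 9B 69 CC F2.
Read back as big-endian, the last byte is least significant, giving 0x4708E13A9B69CCF2.
0x4708E13A9B69CCF2 = 5118588618338323698.

5118588618338323698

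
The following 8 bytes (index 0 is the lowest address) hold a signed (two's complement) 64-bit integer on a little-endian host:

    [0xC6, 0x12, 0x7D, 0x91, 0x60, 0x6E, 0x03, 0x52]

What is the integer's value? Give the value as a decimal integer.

Little-endian: lowest address holds the least-significant byte.
Reassemble most-significant byte first: 52 03 6E 60 91 7D 12 C6 → 0x52036E60917D12C6.
0x52036E60917D12C6 = 5909688497077031622.

5909688497077031622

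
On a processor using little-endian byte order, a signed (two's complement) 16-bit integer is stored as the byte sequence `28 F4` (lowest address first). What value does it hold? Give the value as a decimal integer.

In little-endian order the low byte comes first in memory.
Reassemble most-significant byte first: F4 28 → 0xF428.
Top bit is set, so as a signed 16-bit value this is 0xF428 − 2^16 = -3032.

-3032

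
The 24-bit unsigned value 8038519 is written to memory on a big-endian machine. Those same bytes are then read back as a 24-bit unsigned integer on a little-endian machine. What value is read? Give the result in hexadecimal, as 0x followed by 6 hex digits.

8038519 in 24-bit hexadecimal is 0x7AA877.
Stored big-endian, the bytes at ascending addresses are 7A A8 77.
Read back as little-endian, the first byte is least significant, giving 0x77A87A.

0x77A87A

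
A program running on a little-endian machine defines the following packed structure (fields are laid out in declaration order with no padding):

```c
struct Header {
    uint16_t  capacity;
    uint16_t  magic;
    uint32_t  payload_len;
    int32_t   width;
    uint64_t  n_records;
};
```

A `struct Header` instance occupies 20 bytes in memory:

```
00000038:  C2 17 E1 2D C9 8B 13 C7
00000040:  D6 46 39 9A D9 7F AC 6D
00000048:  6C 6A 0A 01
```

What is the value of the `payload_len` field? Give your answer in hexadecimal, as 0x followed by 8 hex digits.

0xC7138BC9

`payload_len` follows `capacity` (2 B), `magic` (2 B), so it starts at offset 2 + 2 = 4 and occupies 4 bytes.
Bytes at offsets 4..7: C9 8B 13 C7.
Little-endian: lowest address holds the least-significant byte.
Reassemble most-significant byte first: C7 13 8B C9 → 0xC7138BC9.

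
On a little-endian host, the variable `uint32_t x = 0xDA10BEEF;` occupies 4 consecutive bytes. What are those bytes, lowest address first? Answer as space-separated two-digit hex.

EF BE 10 DA

Split into bytes (most-significant first): DA 10 BE EF.
In little-endian order the low byte comes first in memory.
So at ascending addresses the bytes are EF BE 10 DA.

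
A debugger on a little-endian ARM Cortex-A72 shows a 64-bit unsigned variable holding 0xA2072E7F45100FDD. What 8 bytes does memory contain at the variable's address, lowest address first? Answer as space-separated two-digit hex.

DD 0F 10 45 7F 2E 07 A2

Split into bytes (most-significant first): A2 07 2E 7F 45 10 0F DD.
Little-endian: lowest address holds the least-significant byte.
So at ascending addresses the bytes are DD 0F 10 45 7F 2E 07 A2.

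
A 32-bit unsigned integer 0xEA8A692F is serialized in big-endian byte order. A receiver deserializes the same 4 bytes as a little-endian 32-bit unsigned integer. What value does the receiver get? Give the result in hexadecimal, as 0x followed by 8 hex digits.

Stored big-endian, the bytes at ascending addresses are EA 8A 69 2F.
Read back as little-endian, the first byte is least significant, giving 0x2F698AEA.

0x2F698AEA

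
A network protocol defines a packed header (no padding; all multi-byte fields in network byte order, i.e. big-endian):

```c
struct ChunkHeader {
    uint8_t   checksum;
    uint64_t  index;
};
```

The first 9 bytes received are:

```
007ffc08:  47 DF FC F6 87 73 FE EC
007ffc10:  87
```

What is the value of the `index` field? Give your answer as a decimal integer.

`index` follows `checksum` (1 byte), so it starts at byte offset 1 and occupies 8 bytes.
Bytes at offsets 1..8: DF FC F6 87 73 FE EC 87.
In big-endian order the high byte comes first in memory.
The bytes are already most-significant first: 0xDFFCF68773FEEC87.
0xDFFCF68773FEEC87 = 16140046226216119431.

16140046226216119431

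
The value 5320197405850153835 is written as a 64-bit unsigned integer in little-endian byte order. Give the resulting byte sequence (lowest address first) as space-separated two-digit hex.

6B 33 A7 5E 5A 23 D5 49

5320197405850153835 in hexadecimal, padded to 64 bits, is 0x49D5235A5EA7336B.
Split into bytes (most-significant first): 49 D5 23 5A 5E A7 33 6B.
Little-endian: lowest address holds the least-significant byte.
So at ascending addresses the bytes are 6B 33 A7 5E 5A 23 D5 49.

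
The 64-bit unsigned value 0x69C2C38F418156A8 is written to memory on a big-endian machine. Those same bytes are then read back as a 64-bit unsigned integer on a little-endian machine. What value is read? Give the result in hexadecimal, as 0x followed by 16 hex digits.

Stored big-endian, the bytes at ascending addresses are 69 C2 C3 8F 41 81 56 A8.
Read back as little-endian, the first byte is least significant, giving 0xA85681418FC3C269.

0xA85681418FC3C269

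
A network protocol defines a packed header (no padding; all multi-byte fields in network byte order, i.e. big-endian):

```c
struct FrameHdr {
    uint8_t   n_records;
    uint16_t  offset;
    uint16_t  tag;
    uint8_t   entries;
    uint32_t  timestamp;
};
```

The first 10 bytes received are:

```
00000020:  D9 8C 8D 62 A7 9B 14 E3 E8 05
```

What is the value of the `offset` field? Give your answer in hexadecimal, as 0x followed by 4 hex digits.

0x8C8D

`offset` follows `n_records` (1 byte), so it starts at byte offset 1 and occupies 2 bytes.
Bytes at offsets 1..2: 8C 8D.
In big-endian order the high byte comes first in memory.
The bytes are already most-significant first: 0x8C8D.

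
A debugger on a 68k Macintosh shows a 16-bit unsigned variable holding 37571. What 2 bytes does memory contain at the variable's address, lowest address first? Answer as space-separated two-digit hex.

37571 in hexadecimal, padded to 16 bits, is 0x92C3.
Split into bytes (most-significant first): 92 C3.
Big-endian: lowest address holds the most-significant byte.
So the memory order matches the most-significant-first order: 92 C3.

92 C3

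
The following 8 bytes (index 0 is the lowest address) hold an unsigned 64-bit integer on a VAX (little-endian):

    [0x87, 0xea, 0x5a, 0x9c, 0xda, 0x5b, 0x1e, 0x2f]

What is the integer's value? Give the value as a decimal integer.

In little-endian order the low byte comes first in memory.
Reassemble most-significant byte first: 2F 1E 5B DA 9C 5A EA 87 → 0x2F1E5BDA9C5AEA87.
0x2F1E5BDA9C5AEA87 = 3395252163568134791.

3395252163568134791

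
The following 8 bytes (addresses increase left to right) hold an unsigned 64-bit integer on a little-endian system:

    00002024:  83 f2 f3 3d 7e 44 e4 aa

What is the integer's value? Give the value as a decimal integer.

12314042590133744259

Little-endian: lowest address holds the least-significant byte.
Reassemble most-significant byte first: AA E4 44 7E 3D F3 F2 83 → 0xAAE4447E3DF3F283.
0xAAE4447E3DF3F283 = 12314042590133744259.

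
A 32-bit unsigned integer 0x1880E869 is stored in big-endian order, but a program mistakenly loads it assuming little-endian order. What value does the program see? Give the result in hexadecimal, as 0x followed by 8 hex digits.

0x69E88018

Stored big-endian, the bytes at ascending addresses are 18 80 E8 69.
Read back as little-endian, the first byte is least significant, giving 0x69E88018.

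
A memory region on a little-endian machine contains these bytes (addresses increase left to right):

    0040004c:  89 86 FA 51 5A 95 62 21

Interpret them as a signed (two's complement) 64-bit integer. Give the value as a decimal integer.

2405649366124234377

In little-endian order the low byte comes first in memory.
Reassemble most-significant byte first: 21 62 95 5A 51 FA 86 89 → 0x2162955A51FA8689.
0x2162955A51FA8689 = 2405649366124234377.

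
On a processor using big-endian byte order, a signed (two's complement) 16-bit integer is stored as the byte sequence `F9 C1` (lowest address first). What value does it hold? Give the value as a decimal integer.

In big-endian order the high byte comes first in memory.
The bytes are already most-significant first: 0xF9C1.
Top bit is set, so as a signed 16-bit value this is 0xF9C1 − 2^16 = -1599.

-1599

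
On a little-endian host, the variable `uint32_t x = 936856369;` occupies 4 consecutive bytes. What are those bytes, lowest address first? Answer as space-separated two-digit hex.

31 4B D7 37

936856369 in hexadecimal, padded to 32 bits, is 0x37D74B31.
Split into bytes (most-significant first): 37 D7 4B 31.
Little-endian stores the least-significant byte at the lowest address.
So at ascending addresses the bytes are 31 4B D7 37.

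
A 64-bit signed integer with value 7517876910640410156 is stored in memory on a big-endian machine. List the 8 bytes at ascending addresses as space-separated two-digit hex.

7517876910640410156 in hexadecimal, padded to 64 bits, is 0x6854DD3803D52E2C.
Split into bytes (most-significant first): 68 54 DD 38 03 D5 2E 2C.
Big-endian: lowest address holds the most-significant byte.
So the memory order matches the most-significant-first order: 68 54 DD 38 03 D5 2E 2C.

68 54 DD 38 03 D5 2E 2C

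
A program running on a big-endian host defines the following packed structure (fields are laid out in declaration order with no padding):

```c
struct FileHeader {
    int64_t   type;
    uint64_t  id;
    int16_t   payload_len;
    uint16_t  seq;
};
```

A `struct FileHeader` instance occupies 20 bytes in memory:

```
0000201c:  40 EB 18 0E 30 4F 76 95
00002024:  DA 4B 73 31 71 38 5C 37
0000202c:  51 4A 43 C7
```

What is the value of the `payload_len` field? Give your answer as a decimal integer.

20810

`payload_len` follows `type` (8 B), `id` (8 B), so it starts at offset 8 + 8 = 16 and occupies 2 bytes.
Bytes at offsets 16..17: 51 4A.
In big-endian order the high byte comes first in memory.
The bytes are already most-significant first: 0x514A.
0x514A = 20810.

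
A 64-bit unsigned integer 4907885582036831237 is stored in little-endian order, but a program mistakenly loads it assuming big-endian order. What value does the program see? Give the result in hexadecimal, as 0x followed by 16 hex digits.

0x050C910BEF4F1C44

4907885582036831237 in 64-bit hexadecimal is 0x441C4FEF0B910C05.
Stored little-endian, the bytes at ascending addresses are 05 0C 91 0B EF 4F 1C 44.
Read back as big-endian, the last byte is least significant, giving 0x050C910BEF4F1C44.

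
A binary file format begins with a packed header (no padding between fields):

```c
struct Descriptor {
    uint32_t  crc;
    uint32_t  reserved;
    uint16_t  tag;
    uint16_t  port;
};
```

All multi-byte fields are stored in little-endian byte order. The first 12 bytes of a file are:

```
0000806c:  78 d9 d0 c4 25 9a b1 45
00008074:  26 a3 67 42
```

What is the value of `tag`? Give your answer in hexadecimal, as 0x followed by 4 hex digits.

0xA326

`tag` follows `crc` (4 B), `reserved` (4 B), so it starts at offset 4 + 4 = 8 and occupies 2 bytes.
Bytes at offsets 8..9: 26 A3.
Little-endian: lowest address holds the least-significant byte.
Reassemble most-significant byte first: A3 26 → 0xA326.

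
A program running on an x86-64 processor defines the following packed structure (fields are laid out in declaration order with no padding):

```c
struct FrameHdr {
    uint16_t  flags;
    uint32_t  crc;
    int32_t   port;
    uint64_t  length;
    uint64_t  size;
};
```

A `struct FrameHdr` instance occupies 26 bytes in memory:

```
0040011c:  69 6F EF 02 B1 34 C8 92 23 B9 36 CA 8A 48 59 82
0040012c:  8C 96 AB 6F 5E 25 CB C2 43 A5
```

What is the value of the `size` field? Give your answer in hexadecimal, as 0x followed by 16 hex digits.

`size` follows `flags` (2 B), `crc` (4 B), `port` (4 B), `length` (8 B), so it starts at offset 2 + 4 + 4 + 8 = 18 and occupies 8 bytes.
Bytes at offsets 18..25: AB 6F 5E 25 CB C2 43 A5.
In little-endian order the low byte comes first in memory.
Reassemble most-significant byte first: A5 43 C2 CB 25 5E 6F AB → 0xA543C2CB255E6FAB.

0xA543C2CB255E6FAB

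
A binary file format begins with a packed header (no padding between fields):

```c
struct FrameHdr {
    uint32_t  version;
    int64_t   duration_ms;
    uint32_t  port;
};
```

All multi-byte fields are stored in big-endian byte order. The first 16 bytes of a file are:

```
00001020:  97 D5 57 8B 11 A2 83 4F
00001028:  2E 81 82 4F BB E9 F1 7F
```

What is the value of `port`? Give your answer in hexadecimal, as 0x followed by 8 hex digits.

`port` follows `version` (4 B), `duration_ms` (8 B), so it starts at offset 4 + 8 = 12 and occupies 4 bytes.
Bytes at offsets 12..15: BB E9 F1 7F.
Big-endian stores the most-significant byte at the lowest address.
The bytes are already most-significant first: 0xBBE9F17F.

0xBBE9F17F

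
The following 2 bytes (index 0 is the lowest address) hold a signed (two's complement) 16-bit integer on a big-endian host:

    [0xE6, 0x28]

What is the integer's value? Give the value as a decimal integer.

-6616

Big-endian stores the most-significant byte at the lowest address.
The bytes are already most-significant first: 0xE628.
Top bit is set, so as a signed 16-bit value this is 0xE628 − 2^16 = -6616.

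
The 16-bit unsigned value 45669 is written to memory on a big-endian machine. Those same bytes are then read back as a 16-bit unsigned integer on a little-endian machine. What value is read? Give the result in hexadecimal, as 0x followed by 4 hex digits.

0x65B2

45669 in 16-bit hexadecimal is 0xB265.
Stored big-endian, the bytes at ascending addresses are B2 65.
Read back as little-endian, the first byte is least significant, giving 0x65B2.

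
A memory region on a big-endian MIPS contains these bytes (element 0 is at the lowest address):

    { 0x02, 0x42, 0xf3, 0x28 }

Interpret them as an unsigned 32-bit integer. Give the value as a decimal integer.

Big-endian: lowest address holds the most-significant byte.
The bytes are already most-significant first: 0x0242F328.
0x0242F328 = 37942056.

37942056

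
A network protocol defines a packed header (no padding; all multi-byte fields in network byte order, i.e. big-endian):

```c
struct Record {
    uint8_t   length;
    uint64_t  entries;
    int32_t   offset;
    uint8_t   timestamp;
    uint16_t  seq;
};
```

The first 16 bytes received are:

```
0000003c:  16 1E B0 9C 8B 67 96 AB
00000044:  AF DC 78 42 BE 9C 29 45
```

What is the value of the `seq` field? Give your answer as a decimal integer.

10565

`seq` follows `length` (1 B), `entries` (8 B), `offset` (4 B), `timestamp` (1 B), so it starts at offset 1 + 8 + 4 + 1 = 14 and occupies 2 bytes.
Bytes at offsets 14..15: 29 45.
Big-endian: lowest address holds the most-significant byte.
The bytes are already most-significant first: 0x2945.
0x2945 = 10565.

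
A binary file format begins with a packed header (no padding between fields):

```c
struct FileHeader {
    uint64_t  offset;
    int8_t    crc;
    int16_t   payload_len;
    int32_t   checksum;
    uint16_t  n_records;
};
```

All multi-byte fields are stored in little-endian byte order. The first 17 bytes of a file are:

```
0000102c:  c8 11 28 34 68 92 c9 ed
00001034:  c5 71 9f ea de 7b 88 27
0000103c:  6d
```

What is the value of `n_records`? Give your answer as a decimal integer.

27943

`n_records` follows `offset` (8 B), `crc` (1 B), `payload_len` (2 B), `checksum` (4 B), so it starts at offset 8 + 1 + 2 + 4 = 15 and occupies 2 bytes.
Bytes at offsets 15..16: 27 6D.
Little-endian stores the least-significant byte at the lowest address.
Reassemble most-significant byte first: 6D 27 → 0x6D27.
0x6D27 = 27943.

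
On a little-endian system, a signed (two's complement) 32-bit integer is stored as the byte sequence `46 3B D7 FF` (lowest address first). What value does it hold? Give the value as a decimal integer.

-2671802

Little-endian: lowest address holds the least-significant byte.
Reassemble most-significant byte first: FF D7 3B 46 → 0xFFD73B46.
Top bit is set, so as a signed 32-bit value this is 0xFFD73B46 − 2^32 = -2671802.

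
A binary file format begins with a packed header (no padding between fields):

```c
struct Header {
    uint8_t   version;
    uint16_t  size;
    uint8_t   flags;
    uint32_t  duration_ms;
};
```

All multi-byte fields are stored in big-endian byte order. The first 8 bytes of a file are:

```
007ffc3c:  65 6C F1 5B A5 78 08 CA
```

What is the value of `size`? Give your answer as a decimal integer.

`size` follows `version` (1 byte), so it starts at byte offset 1 and occupies 2 bytes.
Bytes at offsets 1..2: 6C F1.
Big-endian: lowest address holds the most-significant byte.
The bytes are already most-significant first: 0x6CF1.
0x6CF1 = 27889.

27889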